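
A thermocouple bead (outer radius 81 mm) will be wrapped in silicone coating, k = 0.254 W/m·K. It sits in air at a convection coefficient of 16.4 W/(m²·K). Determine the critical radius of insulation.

For a sphere r_cr = 2k/h = 2×0.254/16.4
r_cr = 31 mm; since the bare radius (81 mm) is above r_cr, any added insulation will reduce heat loss.

r_cr ≈ 31 mm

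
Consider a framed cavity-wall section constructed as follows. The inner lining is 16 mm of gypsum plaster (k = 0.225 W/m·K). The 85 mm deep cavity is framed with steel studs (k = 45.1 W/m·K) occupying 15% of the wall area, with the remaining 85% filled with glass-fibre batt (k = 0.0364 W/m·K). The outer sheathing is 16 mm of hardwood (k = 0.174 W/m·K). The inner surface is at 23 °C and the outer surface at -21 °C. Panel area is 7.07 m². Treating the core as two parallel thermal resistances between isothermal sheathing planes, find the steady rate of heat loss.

Sheathing layers in series; stud and cavity paths in parallel between them.
R_inner = 0.016/(0.225×7.07) = 0.01006 K/W
R_stud  = 0.085/(45.1×0.15×7.07) = 0.001777 K/W
R_cav   = 0.085/(0.0364×0.85×7.07) = 0.3886 K/W
1/R_core = 1/R_stud + 1/R_cav → R_core = 0.001769 K/W
R_outer = 0.016/(0.174×7.07) = 0.01301 K/W
R_total = 0.02483 K/W
Q = ΔT/R_total = 44/0.02483

Q ≈ 1770 W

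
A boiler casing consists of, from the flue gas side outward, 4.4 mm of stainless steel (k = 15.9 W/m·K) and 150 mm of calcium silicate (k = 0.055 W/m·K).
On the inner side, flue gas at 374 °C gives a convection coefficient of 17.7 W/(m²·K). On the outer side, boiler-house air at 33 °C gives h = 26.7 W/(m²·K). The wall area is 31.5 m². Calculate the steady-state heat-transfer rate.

Using the resistance-network approach (series):
R_inner film = 1/(h_i·A) = 1/(17.7×31.5) = 0.001794 K/W
R_stainless steel = L/(kA) = 0.0044/(15.9×31.5) = 8.785×10^-6 K/W
R_calcium silicate = L/(kA) = 0.15/(0.055×31.5) = 0.08658 K/W
R_outer film = 1/(h_o·A) = 1/(26.7×31.5) = 0.001189 K/W
R_total = 0.08957 K/W
Q = ΔT / R_total = 341 / 0.08957

Q ≈ 3810 W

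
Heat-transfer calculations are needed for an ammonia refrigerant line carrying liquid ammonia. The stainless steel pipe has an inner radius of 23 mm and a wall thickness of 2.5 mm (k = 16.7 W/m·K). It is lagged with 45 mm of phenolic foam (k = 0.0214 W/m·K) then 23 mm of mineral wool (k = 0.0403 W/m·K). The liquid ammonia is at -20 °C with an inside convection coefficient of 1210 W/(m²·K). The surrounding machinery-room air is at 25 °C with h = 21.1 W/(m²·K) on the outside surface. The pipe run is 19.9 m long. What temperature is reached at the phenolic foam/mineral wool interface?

T ≈ 18.9 °C

Cylindrical conduction, so R = ln(r₂/r₁)/(2πkL) per layer, in series:
R_inner film = 1/(h_i·2πr₁L) = 1/(1210×2π×0.023×19.9) = 2.874×10^-4 K/W
R_stainless steel pipe wall = ln(25.5/23)/(2π×16.7×19.9) = 4.942×10^-5 K/W
R_phenolic foam = ln(70.5/25.5)/(2π×0.0214×19.9) = 0.3801 K/W
R_mineral wool = ln(93.5/70.5)/(2π×0.0403×19.9) = 0.05603 K/W
R_outer film = 1/(h_o·2πr_oL) = 1/(21.1×2π×0.0935×19.9) = 0.004054 K/W
R_total = 0.4405 K/W
Q = ΔT/R_total = 45/0.4405
Q = 102 W
T_interface = T_inner + Q·ΣR(inner→interface) = -20 + 102×0.3804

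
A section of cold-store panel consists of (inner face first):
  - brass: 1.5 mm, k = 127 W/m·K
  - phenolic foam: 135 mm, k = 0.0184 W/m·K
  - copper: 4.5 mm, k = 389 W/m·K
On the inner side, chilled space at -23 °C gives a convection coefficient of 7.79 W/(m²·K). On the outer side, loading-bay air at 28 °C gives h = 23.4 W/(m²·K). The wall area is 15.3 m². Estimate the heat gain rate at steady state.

Series thermal resistances:
R_inner film = 1/(h_i·A) = 1/(7.79×15.3) = 0.00839 K/W
R_brass = L/(kA) = 0.0015/(127×15.3) = 7.72×10^-7 K/W
R_phenolic foam = L/(kA) = 0.135/(0.0184×15.3) = 0.4795 K/W
R_copper = L/(kA) = 0.0045/(389×15.3) = 7.561×10^-7 K/W
R_outer film = 1/(h_o·A) = 1/(23.4×15.3) = 0.002793 K/W
R_total = 0.4907 K/W
Q = ΔT / R_total = 51 / 0.4907

Q ≈ 104 W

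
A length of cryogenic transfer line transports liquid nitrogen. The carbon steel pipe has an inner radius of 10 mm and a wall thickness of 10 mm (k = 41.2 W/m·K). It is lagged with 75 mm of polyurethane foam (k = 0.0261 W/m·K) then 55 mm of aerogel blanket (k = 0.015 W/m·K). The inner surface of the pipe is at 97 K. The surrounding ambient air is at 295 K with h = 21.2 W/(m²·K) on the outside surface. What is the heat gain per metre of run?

Radial resistances (cylindrical: R_cond = ln(r_o/r_i)/(2πkL), R_conv = 1/(h·2πrL)):
R_carbon steel pipe wall = ln(20/10)/(2π×41.2×1) = 0.002678 K/W
R_polyurethane foam = ln(95/20)/(2π×0.0261×1) = 9.501 K/W
R_aerogel blanket = ln(150/95)/(2π×0.015×1) = 4.846 K/W
R_outer film = 1/(h_o·2πr_oL) = 1/(21.2×2π×0.15×1) = 0.05005 K/W
R_total = 14.4 K/W
Q = ΔT/R_total = 198/14.4

q′ ≈ 13.7 W/m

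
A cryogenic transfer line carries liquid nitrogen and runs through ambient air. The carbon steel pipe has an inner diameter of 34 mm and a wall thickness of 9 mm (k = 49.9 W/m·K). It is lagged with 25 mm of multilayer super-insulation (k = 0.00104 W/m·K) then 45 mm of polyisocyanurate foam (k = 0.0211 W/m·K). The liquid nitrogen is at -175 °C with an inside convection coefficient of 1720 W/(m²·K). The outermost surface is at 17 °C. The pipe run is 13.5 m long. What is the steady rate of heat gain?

Per-layer cylindrical resistances, series-summed:
R_inner film = 1/(h_i·2πr₁L) = 1/(1720×2π×0.017×13.5) = 4.032×10^-4 K/W
R_carbon steel pipe wall = ln(26/17)/(2π×49.9×13.5) = 1.004×10^-4 K/W
R_multilayer super-insulation = ln(51/26)/(2π×0.00104×13.5) = 7.637 K/W
R_polyisocyanurate foam = ln(96/51)/(2π×0.0211×13.5) = 0.3534 K/W
R_total = 7.991 K/W
Q = ΔT/R_total = 192/7.991

Q ≈ 24 W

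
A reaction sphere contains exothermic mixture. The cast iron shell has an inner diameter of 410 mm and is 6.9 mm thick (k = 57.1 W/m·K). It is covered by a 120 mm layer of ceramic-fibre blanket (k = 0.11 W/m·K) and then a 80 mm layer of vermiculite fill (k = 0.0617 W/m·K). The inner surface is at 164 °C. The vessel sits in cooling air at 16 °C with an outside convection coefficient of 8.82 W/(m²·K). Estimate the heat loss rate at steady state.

Radial (spherical) resistances in series:
R_cast iron shell = (1/0.205 − 1/0.2119)/(4π×57.1) = 2.214×10^-4 K/W
R_ceramic-fibre blanket = (1/0.2119 − 1/0.3319)/(4π×0.11) = 1.234 K/W
R_vermiculite fill = (1/0.3319 − 1/0.4119)/(4π×0.0617) = 0.7547 K/W
R_outer film = 1/(h·4πr_o²) = 1/(8.82×4π×0.4119²) = 0.05318 K/W
R_total = 2.042 K/W
Q = ΔT/R_total = 148/2.042

Q ≈ 72.5 W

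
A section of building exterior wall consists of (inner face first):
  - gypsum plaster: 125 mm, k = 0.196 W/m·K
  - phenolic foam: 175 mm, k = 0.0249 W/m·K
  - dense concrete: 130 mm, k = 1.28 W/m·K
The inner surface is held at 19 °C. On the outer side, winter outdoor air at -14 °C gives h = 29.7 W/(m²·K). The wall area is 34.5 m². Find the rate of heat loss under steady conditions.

Series thermal resistances:
R_gypsum plaster = L/(kA) = 0.125/(0.196×34.5) = 0.01849 K/W
R_phenolic foam = L/(kA) = 0.175/(0.0249×34.5) = 0.2037 K/W
R_dense concrete = L/(kA) = 0.13/(1.28×34.5) = 0.002944 K/W
R_outer film = 1/(h_o·A) = 1/(29.7×34.5) = 9.759×10^-4 K/W
R_total = 0.2261 K/W
Q = ΔT / R_total = 33 / 0.2261

Q ≈ 146 W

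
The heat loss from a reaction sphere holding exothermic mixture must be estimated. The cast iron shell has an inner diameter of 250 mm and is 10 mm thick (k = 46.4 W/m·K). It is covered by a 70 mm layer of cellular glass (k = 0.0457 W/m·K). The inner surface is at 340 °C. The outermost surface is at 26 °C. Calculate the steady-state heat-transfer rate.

Spherical conduction: R = (1/r_in − 1/r_out)/(4πk) per layer; series-sum.
R_cast iron shell = (1/0.125 − 1/0.135)/(4π×46.4) = 0.001016 K/W
R_cellular glass = (1/0.135 − 1/0.205)/(4π×0.0457) = 4.404 K/W
R_total = 4.405 K/W
Q = ΔT/R_total = 314/4.405

Q ≈ 71.3 W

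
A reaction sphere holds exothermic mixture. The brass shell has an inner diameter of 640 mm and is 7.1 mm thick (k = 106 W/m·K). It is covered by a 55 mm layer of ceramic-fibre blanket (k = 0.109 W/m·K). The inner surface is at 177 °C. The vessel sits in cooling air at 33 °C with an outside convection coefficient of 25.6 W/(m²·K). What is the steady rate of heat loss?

Q ≈ 420 W

For a spherical shell R = (1/r₁ − 1/r₂)/(4πk); film R = 1/(h·4πr²). In series:
R_brass shell = (1/0.32 − 1/0.3271)/(4π×106) = 5.092×10^-5 K/W
R_ceramic-fibre blanket = (1/0.3271 − 1/0.3821)/(4π×0.109) = 0.3213 K/W
R_outer film = 1/(h·4πr_o²) = 1/(25.6×4π×0.3821²) = 0.02129 K/W
R_total = 0.3426 K/W
Q = ΔT/R_total = 144/0.3426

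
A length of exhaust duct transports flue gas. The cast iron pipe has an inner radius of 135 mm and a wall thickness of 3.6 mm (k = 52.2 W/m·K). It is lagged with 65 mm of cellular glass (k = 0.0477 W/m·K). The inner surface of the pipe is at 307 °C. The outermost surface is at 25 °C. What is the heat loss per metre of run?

Treating each annulus and film as a series resistance:
R_cast iron pipe wall = ln(138.6/135)/(2π×52.2×1) = 8.024×10^-5 K/W
R_cellular glass = ln(203.6/138.6)/(2π×0.0477×1) = 1.283 K/W
R_total = 1.283 K/W
Q = ΔT/R_total = 282/1.283

q′ ≈ 220 W/m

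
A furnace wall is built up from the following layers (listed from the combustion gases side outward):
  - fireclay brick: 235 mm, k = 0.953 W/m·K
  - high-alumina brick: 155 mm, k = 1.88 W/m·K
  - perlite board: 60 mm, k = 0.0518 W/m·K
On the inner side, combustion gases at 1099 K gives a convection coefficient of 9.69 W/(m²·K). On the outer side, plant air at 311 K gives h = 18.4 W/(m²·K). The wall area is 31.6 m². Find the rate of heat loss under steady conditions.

Q ≈ 15100 W

Series thermal resistances:
R_inner film = 1/(h_i·A) = 1/(9.69×31.6) = 0.003266 K/W
R_fireclay brick = L/(kA) = 0.235/(0.953×31.6) = 0.007803 K/W
R_high-alumina brick = L/(kA) = 0.155/(1.88×31.6) = 0.002609 K/W
R_perlite board = L/(kA) = 0.06/(0.0518×31.6) = 0.03666 K/W
R_outer film = 1/(h_o·A) = 1/(18.4×31.6) = 0.00172 K/W
R_total = 0.05205 K/W
Q = ΔT / R_total = 788 / 0.05205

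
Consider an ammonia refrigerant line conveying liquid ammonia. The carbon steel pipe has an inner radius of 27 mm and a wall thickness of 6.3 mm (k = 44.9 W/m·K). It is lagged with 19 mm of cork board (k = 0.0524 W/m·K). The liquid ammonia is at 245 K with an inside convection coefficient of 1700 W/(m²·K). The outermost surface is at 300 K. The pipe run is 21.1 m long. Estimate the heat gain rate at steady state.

Q ≈ 844 W

Treating each annulus and film as a series resistance:
R_inner film = 1/(h_i·2πr₁L) = 1/(1700×2π×0.027×21.1) = 1.643×10^-4 K/W
R_carbon steel pipe wall = ln(33.3/27)/(2π×44.9×21.1) = 3.523×10^-5 K/W
R_cork board = ln(52.3/33.3)/(2π×0.0524×21.1) = 0.06498 K/W
R_total = 0.06518 K/W
Q = ΔT/R_total = 55/0.06518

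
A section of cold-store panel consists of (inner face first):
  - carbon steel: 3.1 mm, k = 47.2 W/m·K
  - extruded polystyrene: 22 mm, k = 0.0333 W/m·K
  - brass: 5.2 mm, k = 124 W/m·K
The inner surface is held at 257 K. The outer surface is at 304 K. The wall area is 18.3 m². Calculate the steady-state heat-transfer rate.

Q ≈ 1300 W

Model the wall as resistances in series:
R_carbon steel = L/(kA) = 0.0031/(47.2×18.3) = 3.589×10^-6 K/W
R_extruded polystyrene = L/(kA) = 0.022/(0.0333×18.3) = 0.0361 K/W
R_brass = L/(kA) = 0.0052/(124×18.3) = 2.292×10^-6 K/W
R_total = 0.03611 K/W
Q = ΔT / R_total = 47 / 0.03611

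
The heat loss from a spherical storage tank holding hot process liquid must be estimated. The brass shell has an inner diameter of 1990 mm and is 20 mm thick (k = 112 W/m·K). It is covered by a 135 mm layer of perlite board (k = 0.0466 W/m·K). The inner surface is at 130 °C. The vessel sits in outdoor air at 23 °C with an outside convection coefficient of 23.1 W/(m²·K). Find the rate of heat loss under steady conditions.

Q ≈ 535 W

For a spherical shell R = (1/r₁ − 1/r₂)/(4πk); film R = 1/(h·4πr²). In series:
R_brass shell = (1/0.995 − 1/1.015)/(4π×112) = 1.407×10^-5 K/W
R_perlite board = (1/1.015 − 1/1.15)/(4π×0.0466) = 0.1975 K/W
R_outer film = 1/(h·4πr_o²) = 1/(23.1×4π×1.15²) = 0.002605 K/W
R_total = 0.2001 K/W
Q = ΔT/R_total = 107/0.2001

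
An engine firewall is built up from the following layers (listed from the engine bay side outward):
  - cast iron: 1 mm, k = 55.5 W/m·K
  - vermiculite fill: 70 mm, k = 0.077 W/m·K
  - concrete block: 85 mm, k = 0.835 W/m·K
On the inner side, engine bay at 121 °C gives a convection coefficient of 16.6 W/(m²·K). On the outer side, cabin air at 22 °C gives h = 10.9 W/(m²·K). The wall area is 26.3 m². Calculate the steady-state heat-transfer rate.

Series thermal resistances:
R_inner film = 1/(h_i·A) = 1/(16.6×26.3) = 0.002291 K/W
R_cast iron = L/(kA) = 0.001/(55.5×26.3) = 6.851×10^-7 K/W
R_vermiculite fill = L/(kA) = 0.07/(0.077×26.3) = 0.03457 K/W
R_concrete block = L/(kA) = 0.085/(0.835×26.3) = 0.003871 K/W
R_outer film = 1/(h_o·A) = 1/(10.9×26.3) = 0.003488 K/W
R_total = 0.04422 K/W
Q = ΔT / R_total = 99 / 0.04422

Q ≈ 2240 W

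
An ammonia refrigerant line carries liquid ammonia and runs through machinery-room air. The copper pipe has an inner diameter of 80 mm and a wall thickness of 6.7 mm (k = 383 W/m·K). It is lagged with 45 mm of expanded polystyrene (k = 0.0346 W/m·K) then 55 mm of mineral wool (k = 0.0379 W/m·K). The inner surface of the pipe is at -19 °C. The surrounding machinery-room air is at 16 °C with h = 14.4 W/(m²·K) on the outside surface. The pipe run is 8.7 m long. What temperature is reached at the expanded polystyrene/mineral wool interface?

T ≈ 2.08 °C

Treating each annulus and film as a series resistance:
R_copper pipe wall = ln(46.7/40)/(2π×383×8.7) = 7.397×10^-6 K/W
R_expanded polystyrene = ln(91.7/46.7)/(2π×0.0346×8.7) = 0.3568 K/W
R_mineral wool = ln(146.7/91.7)/(2π×0.0379×8.7) = 0.2268 K/W
R_outer film = 1/(h_o·2πr_oL) = 1/(14.4×2π×0.1467×8.7) = 0.00866 K/W
R_total = 0.5922 K/W
Q = ΔT/R_total = 35/0.5922
Q = 59.1 W
T_interface = T_inner + Q·ΣR(inner→interface) = -19 + 59.1×0.3568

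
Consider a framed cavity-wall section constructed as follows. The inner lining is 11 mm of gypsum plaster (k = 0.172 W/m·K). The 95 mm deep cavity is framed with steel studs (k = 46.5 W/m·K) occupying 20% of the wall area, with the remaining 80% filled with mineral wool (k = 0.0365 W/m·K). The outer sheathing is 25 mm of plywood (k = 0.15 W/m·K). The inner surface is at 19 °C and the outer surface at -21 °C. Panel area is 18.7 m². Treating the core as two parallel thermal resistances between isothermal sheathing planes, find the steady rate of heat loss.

Sheathing layers in series; stud and cavity paths in parallel between them.
R_inner = 0.011/(0.172×18.7) = 0.00342 K/W
R_stud  = 0.095/(46.5×0.2×18.7) = 5.463×10^-4 K/W
R_cav   = 0.095/(0.0365×0.8×18.7) = 0.174 K/W
1/R_core = 1/R_stud + 1/R_cav → R_core = 5.445×10^-4 K/W
R_outer = 0.025/(0.15×18.7) = 0.008913 K/W
R_total = 0.01288 K/W
Q = ΔT/R_total = 40/0.01288

Q ≈ 3110 W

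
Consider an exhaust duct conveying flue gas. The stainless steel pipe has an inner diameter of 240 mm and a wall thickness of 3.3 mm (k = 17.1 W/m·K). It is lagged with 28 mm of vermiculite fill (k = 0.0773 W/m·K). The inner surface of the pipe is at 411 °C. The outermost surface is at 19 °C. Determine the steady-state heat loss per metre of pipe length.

For a radial system each layer contributes R = ln(r_out/r_in)/(2πkL); films add R = 1/(hA).
R_stainless steel pipe wall = ln(123.3/120)/(2π×17.1×1) = 2.525×10^-4 K/W
R_vermiculite fill = ln(151.3/123.3)/(2π×0.0773×1) = 0.4213 K/W
R_total = 0.4216 K/W
Q = ΔT/R_total = 392/0.4216

q′ ≈ 930 W/m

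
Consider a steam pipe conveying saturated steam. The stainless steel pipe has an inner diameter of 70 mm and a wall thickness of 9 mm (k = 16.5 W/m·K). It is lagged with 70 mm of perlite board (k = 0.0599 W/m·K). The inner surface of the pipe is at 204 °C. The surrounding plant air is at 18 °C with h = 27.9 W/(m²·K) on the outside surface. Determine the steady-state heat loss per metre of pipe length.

q′ ≈ 72 W/m

Per-layer cylindrical resistances, series-summed:
R_stainless steel pipe wall = ln(44/35)/(2π×16.5×1) = 0.002207 K/W
R_perlite board = ln(114/44)/(2π×0.0599×1) = 2.529 K/W
R_outer film = 1/(h_o·2πr_oL) = 1/(27.9×2π×0.114×1) = 0.05004 K/W
R_total = 2.582 K/W
Q = ΔT/R_total = 186/2.582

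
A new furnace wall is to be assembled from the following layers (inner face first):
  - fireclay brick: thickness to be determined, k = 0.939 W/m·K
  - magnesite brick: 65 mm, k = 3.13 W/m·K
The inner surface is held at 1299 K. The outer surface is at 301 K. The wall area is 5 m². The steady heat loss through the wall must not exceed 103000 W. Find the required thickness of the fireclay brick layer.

Treating each layer as a thermal resistance in series:
R_magnesite brick = L/(kA) = 0.065/(3.13×5) = 0.004153 K/W
Sum of the known resistances R_other = 0.004153 K/W
Required total resistance R_tot = ΔT/Q_allow = 998/103000 = 0.009689 K/W
R_fireclay brick = R_tot − R_other = 0.005536 K/W
L = R·k·A = 0.005536×0.939×5

L ≈ 26 mm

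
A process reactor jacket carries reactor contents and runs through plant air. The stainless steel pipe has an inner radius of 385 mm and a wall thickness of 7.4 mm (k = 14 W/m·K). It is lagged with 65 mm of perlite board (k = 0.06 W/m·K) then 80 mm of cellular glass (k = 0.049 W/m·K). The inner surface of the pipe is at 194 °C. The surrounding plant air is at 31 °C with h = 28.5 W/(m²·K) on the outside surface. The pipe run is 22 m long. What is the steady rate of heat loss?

Cylindrical conduction, so R = ln(r₂/r₁)/(2πkL) per layer, in series:
R_stainless steel pipe wall = ln(392.4/385)/(2π×14×22) = 9.838×10^-6 K/W
R_perlite board = ln(457.4/392.4)/(2π×0.06×22) = 0.01848 K/W
R_cellular glass = ln(537.4/457.4)/(2π×0.049×22) = 0.0238 K/W
R_outer film = 1/(h_o·2πr_oL) = 1/(28.5×2π×0.5374×22) = 4.723×10^-4 K/W
R_total = 0.04276 K/W
Q = ΔT/R_total = 163/0.04276

Q ≈ 3810 W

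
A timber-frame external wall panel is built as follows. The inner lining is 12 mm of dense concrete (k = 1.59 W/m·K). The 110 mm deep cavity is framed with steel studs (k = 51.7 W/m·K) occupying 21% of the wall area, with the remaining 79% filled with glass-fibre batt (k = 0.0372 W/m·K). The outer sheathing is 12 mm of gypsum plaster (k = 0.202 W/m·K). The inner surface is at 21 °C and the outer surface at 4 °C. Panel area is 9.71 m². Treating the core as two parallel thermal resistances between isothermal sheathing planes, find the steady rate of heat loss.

Q ≈ 2140 W

Sheathing layers in series; stud and cavity paths in parallel between them.
R_inner = 0.012/(1.59×9.71) = 7.773×10^-4 K/W
R_stud  = 0.11/(51.7×0.21×9.71) = 0.001043 K/W
R_cav   = 0.11/(0.0372×0.79×9.71) = 0.3855 K/W
1/R_core = 1/R_stud + 1/R_cav → R_core = 0.001041 K/W
R_outer = 0.012/(0.202×9.71) = 0.006118 K/W
R_total = 0.007936 K/W
Q = ΔT/R_total = 17/0.007936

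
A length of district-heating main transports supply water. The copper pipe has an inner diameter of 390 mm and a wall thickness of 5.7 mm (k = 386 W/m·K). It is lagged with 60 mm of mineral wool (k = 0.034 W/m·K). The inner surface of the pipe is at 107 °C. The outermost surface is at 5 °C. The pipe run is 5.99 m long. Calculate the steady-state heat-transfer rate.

Q ≈ 499 W

Per-layer cylindrical resistances, series-summed:
R_copper pipe wall = ln(200.7/195)/(2π×386×5.99) = 1.983×10^-6 K/W
R_mineral wool = ln(260.7/200.7)/(2π×0.034×5.99) = 0.2044 K/W
R_total = 0.2044 K/W
Q = ΔT/R_total = 102/0.2044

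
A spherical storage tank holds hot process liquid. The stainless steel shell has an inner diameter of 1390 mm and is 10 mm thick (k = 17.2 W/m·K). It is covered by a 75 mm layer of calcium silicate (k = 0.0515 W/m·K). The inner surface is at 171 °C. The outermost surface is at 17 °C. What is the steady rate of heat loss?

Spherical conduction: R = (1/r_in − 1/r_out)/(4πk) per layer; series-sum.
R_stainless steel shell = (1/0.695 − 1/0.705)/(4π×17.2) = 9.443×10^-5 K/W
R_calcium silicate = (1/0.705 − 1/0.78)/(4π×0.0515) = 0.2107 K/W
R_total = 0.2108 K/W
Q = ΔT/R_total = 154/0.2108

Q ≈ 730 W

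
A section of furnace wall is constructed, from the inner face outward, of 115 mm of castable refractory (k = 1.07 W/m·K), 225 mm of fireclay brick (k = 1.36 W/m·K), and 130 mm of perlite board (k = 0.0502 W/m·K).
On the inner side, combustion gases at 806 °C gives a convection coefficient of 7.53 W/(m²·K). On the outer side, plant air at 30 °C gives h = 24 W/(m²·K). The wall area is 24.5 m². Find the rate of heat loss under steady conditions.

Q ≈ 6260 W

Series thermal resistances:
R_inner film = 1/(h_i·A) = 1/(7.53×24.5) = 0.00542 K/W
R_castable refractory = L/(kA) = 0.115/(1.07×24.5) = 0.004387 K/W
R_fireclay brick = L/(kA) = 0.225/(1.36×24.5) = 0.006753 K/W
R_perlite board = L/(kA) = 0.13/(0.0502×24.5) = 0.1057 K/W
R_outer film = 1/(h_o·A) = 1/(24×24.5) = 0.001701 K/W
R_total = 0.124 K/W
Q = ΔT / R_total = 776 / 0.124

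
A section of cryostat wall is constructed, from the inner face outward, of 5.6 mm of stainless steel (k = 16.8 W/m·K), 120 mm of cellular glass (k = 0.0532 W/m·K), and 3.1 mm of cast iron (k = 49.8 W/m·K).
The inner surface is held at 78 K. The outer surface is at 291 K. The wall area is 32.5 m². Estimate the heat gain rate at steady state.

Series thermal resistances:
R_stainless steel = L/(kA) = 0.0056/(16.8×32.5) = 1.026×10^-5 K/W
R_cellular glass = L/(kA) = 0.12/(0.0532×32.5) = 0.0694 K/W
R_cast iron = L/(kA) = 0.0031/(49.8×32.5) = 1.915×10^-6 K/W
R_total = 0.06942 K/W
Q = ΔT / R_total = 213 / 0.06942

Q ≈ 3070 W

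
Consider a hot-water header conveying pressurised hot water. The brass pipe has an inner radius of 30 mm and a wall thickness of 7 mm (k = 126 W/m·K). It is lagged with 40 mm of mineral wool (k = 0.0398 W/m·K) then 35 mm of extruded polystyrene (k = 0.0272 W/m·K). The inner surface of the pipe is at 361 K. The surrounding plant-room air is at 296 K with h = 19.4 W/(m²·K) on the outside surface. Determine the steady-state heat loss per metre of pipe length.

Treating each annulus and film as a series resistance:
R_brass pipe wall = ln(37/30)/(2π×126×1) = 2.649×10^-4 K/W
R_mineral wool = ln(77/37)/(2π×0.0398×1) = 2.931 K/W
R_extruded polystyrene = ln(112/77)/(2π×0.0272×1) = 2.192 K/W
R_outer film = 1/(h_o·2πr_oL) = 1/(19.4×2π×0.112×1) = 0.07325 K/W
R_total = 5.197 K/W
Q = ΔT/R_total = 65/5.197

q′ ≈ 12.5 W/m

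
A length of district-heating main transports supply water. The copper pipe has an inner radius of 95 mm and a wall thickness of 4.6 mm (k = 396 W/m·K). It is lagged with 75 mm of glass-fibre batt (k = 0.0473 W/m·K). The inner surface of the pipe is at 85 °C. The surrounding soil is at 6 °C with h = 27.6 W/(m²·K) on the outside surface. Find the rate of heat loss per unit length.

q′ ≈ 41.1 W/m

Treating each annulus and film as a series resistance:
R_copper pipe wall = ln(99.6/95)/(2π×396×1) = 1.9×10^-5 K/W
R_glass-fibre batt = ln(174.6/99.6)/(2π×0.0473×1) = 1.889 K/W
R_outer film = 1/(h_o·2πr_oL) = 1/(27.6×2π×0.1746×1) = 0.03303 K/W
R_total = 1.922 K/W
Q = ΔT/R_total = 79/1.922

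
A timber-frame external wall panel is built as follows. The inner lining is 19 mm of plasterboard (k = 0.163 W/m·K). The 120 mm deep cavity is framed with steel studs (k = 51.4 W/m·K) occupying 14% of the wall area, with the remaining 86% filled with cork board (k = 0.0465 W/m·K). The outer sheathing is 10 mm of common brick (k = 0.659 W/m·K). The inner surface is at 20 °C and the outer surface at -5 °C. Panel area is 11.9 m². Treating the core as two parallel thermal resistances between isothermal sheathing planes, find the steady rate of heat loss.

Sheathing layers in series; stud and cavity paths in parallel between them.
R_inner = 0.019/(0.163×11.9) = 0.009795 K/W
R_stud  = 0.12/(51.4×0.14×11.9) = 0.001401 K/W
R_cav   = 0.12/(0.0465×0.86×11.9) = 0.2522 K/W
1/R_core = 1/R_stud + 1/R_cav → R_core = 0.001394 K/W
R_outer = 0.01/(0.659×11.9) = 0.001275 K/W
R_total = 0.01246 K/W
Q = ΔT/R_total = 25/0.01246

Q ≈ 2010 W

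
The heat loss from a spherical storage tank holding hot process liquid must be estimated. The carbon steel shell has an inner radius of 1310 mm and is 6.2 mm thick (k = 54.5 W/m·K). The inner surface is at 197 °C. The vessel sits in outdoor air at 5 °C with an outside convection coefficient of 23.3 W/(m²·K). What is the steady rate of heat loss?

Q ≈ 97100 W

Radial (spherical) resistances in series:
R_carbon steel shell = (1/1.31 − 1/1.3162)/(4π×54.5) = 5.25×10^-6 K/W
R_outer film = 1/(h·4πr_o²) = 1/(23.3×4π×1.3162²) = 0.001971 K/W
R_total = 0.001977 K/W
Q = ΔT/R_total = 192/0.001977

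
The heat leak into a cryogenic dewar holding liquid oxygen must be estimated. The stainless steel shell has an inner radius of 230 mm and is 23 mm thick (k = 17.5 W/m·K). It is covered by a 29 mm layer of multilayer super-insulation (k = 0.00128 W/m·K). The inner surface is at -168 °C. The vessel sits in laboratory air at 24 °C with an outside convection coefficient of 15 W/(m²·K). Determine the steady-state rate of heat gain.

Spherical conduction: R = (1/r_in − 1/r_out)/(4πk) per layer; series-sum.
R_stainless steel shell = (1/0.23 − 1/0.253)/(4π×17.5) = 0.001797 K/W
R_multilayer super-insulation = (1/0.253 − 1/0.282)/(4π×0.00128) = 25.27 K/W
R_outer film = 1/(h·4πr_o²) = 1/(15×4π×0.282²) = 0.06671 K/W
R_total = 25.34 K/W
Q = ΔT/R_total = 192/25.34

Q ≈ 7.58 W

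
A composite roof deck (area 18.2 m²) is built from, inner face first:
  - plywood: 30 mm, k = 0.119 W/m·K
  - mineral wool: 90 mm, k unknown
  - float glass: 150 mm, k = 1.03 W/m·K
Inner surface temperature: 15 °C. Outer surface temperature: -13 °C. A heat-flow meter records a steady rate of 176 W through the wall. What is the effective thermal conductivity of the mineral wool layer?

k ≈ 0.036 W/(m·K)

Thermal resistances in series:
R_plywood = L/(kA) = 0.03/(0.119×18.2) = 0.01385 K/W
R_float glass = L/(kA) = 0.15/(1.03×18.2) = 0.008002 K/W
Sum of known resistances R_other = 0.02185 K/W
Total R = ΔT/Q = 28/176 = 0.1591 K/W
R_mineral wool = R_total − R_other = 0.1372 K/W
k = L/(R·A) = 0.09/(0.1372×18.2)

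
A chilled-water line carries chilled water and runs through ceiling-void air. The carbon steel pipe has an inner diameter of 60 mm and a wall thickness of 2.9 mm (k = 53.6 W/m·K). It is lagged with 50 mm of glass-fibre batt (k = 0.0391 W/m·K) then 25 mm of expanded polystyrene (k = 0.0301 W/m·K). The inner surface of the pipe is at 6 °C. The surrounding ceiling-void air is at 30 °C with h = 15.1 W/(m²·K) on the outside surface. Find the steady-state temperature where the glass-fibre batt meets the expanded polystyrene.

T ≈ 23.2 °C

Per-layer cylindrical resistances, series-summed:
R_carbon steel pipe wall = ln(32.9/30)/(2π×53.6×1) = 2.74×10^-4 K/W
R_glass-fibre batt = ln(82.9/32.9)/(2π×0.0391×1) = 3.762 K/W
R_expanded polystyrene = ln(107.9/82.9)/(2π×0.0301×1) = 1.394 K/W
R_outer film = 1/(h_o·2πr_oL) = 1/(15.1×2π×0.1079×1) = 0.09768 K/W
R_total = 5.253 K/W
Q = ΔT/R_total = 24/5.253
Q = 4.57 W/m
T_interface = T_inner + Q·ΣR(inner→interface) = 6 + 4.57×3.762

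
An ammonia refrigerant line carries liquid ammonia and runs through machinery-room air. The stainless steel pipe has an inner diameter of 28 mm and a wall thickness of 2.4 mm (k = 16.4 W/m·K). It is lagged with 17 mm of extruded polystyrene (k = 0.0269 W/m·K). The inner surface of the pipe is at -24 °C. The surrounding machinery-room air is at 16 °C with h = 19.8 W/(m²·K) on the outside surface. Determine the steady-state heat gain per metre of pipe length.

q′ ≈ 8.99 W/m

Radial resistances (cylindrical: R_cond = ln(r_o/r_i)/(2πkL), R_conv = 1/(h·2πrL)):
R_stainless steel pipe wall = ln(16.4/14)/(2π×16.4×1) = 0.001535 K/W
R_extruded polystyrene = ln(33.4/16.4)/(2π×0.0269×1) = 4.208 K/W
R_outer film = 1/(h_o·2πr_oL) = 1/(19.8×2π×0.0334×1) = 0.2407 K/W
R_total = 4.45 K/W
Q = ΔT/R_total = 40/4.45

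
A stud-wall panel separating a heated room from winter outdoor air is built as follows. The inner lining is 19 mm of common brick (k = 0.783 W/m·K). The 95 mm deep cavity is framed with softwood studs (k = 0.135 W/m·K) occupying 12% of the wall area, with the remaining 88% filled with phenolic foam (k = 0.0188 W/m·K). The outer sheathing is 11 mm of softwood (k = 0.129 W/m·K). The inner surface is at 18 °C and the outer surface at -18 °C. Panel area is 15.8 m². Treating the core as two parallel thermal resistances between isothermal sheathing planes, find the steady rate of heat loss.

Sheathing layers in series; stud and cavity paths in parallel between them.
R_inner = 0.019/(0.783×15.8) = 0.001536 K/W
R_stud  = 0.095/(0.135×0.12×15.8) = 0.3712 K/W
R_cav   = 0.095/(0.0188×0.88×15.8) = 0.3634 K/W
1/R_core = 1/R_stud + 1/R_cav → R_core = 0.1836 K/W
R_outer = 0.011/(0.129×15.8) = 0.005397 K/W
R_total = 0.1906 K/W
Q = ΔT/R_total = 36/0.1906

Q ≈ 189 W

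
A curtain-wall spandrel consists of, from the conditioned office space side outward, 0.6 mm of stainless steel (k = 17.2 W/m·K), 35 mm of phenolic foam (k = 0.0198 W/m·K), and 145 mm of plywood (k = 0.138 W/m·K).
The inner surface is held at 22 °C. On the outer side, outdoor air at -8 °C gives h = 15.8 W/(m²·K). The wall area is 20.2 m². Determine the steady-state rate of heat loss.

Model the wall as resistances in series:
R_stainless steel = L/(kA) = 0.0006/(17.2×20.2) = 1.727×10^-6 K/W
R_phenolic foam = L/(kA) = 0.035/(0.0198×20.2) = 0.08751 K/W
R_plywood = L/(kA) = 0.145/(0.138×20.2) = 0.05202 K/W
R_outer film = 1/(h_o·A) = 1/(15.8×20.2) = 0.003133 K/W
R_total = 0.1427 K/W
Q = ΔT / R_total = 30 / 0.1427

Q ≈ 210 W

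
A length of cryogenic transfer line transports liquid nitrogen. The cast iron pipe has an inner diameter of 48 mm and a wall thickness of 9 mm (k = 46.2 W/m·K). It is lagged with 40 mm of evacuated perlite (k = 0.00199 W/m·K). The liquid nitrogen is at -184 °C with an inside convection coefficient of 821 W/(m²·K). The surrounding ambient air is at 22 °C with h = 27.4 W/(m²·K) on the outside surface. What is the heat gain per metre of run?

q′ ≈ 3.24 W/m

Per-layer cylindrical resistances, series-summed:
R_inner film = 1/(h_i·2πr₁L) = 1/(821×2π×0.024×1) = 0.008077 K/W
R_cast iron pipe wall = ln(33/24)/(2π×46.2×1) = 0.001097 K/W
R_evacuated perlite = ln(73/33)/(2π×0.00199×1) = 63.5 K/W
R_outer film = 1/(h_o·2πr_oL) = 1/(27.4×2π×0.073×1) = 0.07957 K/W
R_total = 63.59 K/W
Q = ΔT/R_total = 206/63.59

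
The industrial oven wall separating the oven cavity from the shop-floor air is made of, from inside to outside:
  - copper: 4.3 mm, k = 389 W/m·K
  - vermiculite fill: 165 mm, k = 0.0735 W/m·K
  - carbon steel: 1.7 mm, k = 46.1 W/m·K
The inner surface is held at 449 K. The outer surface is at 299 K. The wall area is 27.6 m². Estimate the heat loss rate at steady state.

Using the resistance-network approach (series):
R_copper = L/(kA) = 0.0043/(389×27.6) = 4.005×10^-7 K/W
R_vermiculite fill = L/(kA) = 0.165/(0.0735×27.6) = 0.08134 K/W
R_carbon steel = L/(kA) = 0.0017/(46.1×27.6) = 1.336×10^-6 K/W
R_total = 0.08134 K/W
Q = ΔT / R_total = 150 / 0.08134

Q ≈ 1840 W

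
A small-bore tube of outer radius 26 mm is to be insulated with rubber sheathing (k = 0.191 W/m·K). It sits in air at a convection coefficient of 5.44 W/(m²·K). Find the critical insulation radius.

For a cylinder r_cr = k/h = 0.191/5.44
r_cr = 35.1 mm; since the bare radius (26 mm) is below r_cr, adding a thin layer of insulation will *increase* heat loss.

r_cr ≈ 35.1 mm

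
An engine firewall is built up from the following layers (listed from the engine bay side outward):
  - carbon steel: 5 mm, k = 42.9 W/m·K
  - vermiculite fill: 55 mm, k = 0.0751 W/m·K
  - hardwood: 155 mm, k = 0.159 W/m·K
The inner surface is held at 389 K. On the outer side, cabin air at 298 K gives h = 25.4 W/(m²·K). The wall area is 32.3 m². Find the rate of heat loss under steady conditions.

Model the wall as resistances in series:
R_carbon steel = L/(kA) = 0.005/(42.9×32.3) = 3.608×10^-6 K/W
R_vermiculite fill = L/(kA) = 0.055/(0.0751×32.3) = 0.02267 K/W
R_hardwood = L/(kA) = 0.155/(0.159×32.3) = 0.03018 K/W
R_outer film = 1/(h_o·A) = 1/(25.4×32.3) = 0.001219 K/W
R_total = 0.05408 K/W
Q = ΔT / R_total = 91 / 0.05408

Q ≈ 1680 W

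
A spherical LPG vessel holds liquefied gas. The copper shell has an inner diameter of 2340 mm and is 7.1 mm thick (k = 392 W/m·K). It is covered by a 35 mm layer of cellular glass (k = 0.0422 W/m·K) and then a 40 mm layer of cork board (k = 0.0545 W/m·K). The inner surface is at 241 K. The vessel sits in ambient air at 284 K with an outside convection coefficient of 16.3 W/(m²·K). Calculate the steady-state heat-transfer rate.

For a spherical shell R = (1/r₁ − 1/r₂)/(4πk); film R = 1/(h·4πr²). In series:
R_copper shell = (1/1.17 − 1/1.1771)/(4π×392) = 1.047×10^-6 K/W
R_cellular glass = (1/1.1771 − 1/1.2121)/(4π×0.0422) = 0.04626 K/W
R_cork board = (1/1.2121 − 1/1.2521)/(4π×0.0545) = 0.03848 K/W
R_outer film = 1/(h·4πr_o²) = 1/(16.3×4π×1.2521²) = 0.003114 K/W
R_total = 0.08786 K/W
Q = ΔT/R_total = 43/0.08786

Q ≈ 489 W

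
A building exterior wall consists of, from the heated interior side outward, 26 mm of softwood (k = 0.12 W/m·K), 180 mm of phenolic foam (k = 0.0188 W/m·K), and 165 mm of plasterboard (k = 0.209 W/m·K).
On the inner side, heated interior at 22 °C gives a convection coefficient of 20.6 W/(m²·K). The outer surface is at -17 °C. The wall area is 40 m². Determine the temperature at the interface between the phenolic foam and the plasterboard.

Thermal resistances in series:
R_inner film = 1/(h_i·A) = 1/(20.6×40) = 0.001214 K/W
R_softwood = L/(kA) = 0.026/(0.12×40) = 0.005417 K/W
R_phenolic foam = L/(kA) = 0.18/(0.0188×40) = 0.2394 K/W
R_plasterboard = L/(kA) = 0.165/(0.209×40) = 0.01974 K/W
R_total = 0.2657 K/W;  Q = ΔT/R_total = 39/0.2657 = 146.8 W
T_interface = T_inner − Q·ΣR(inner→interface) = 22 − 147×0.246

T ≈ -14.1 °C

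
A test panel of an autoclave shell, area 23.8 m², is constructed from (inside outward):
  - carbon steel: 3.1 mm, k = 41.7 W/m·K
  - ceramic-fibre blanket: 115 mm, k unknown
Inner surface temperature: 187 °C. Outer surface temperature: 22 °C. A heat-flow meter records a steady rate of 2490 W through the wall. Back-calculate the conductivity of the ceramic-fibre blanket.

Thermal resistances in series:
R_carbon steel = L/(kA) = 0.0031/(41.7×23.8) = 3.124×10^-6 K/W
Sum of known resistances R_other = 3.124×10^-6 K/W
Total R = ΔT/Q = 165/2490 = 0.06627 K/W
R_ceramic-fibre blanket = R_total − R_other = 0.06626 K/W
k = L/(R·A) = 0.115/(0.06626×23.8)

k ≈ 0.0729 W/(m·K)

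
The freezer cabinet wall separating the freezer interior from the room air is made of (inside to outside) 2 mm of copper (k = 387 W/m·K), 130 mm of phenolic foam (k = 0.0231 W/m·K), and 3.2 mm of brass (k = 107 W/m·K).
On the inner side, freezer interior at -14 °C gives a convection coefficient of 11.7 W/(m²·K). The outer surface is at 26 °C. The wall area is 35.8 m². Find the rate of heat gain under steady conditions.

Q ≈ 251 W

Thermal resistances in series:
R_inner film = 1/(h_i·A) = 1/(11.7×35.8) = 0.002387 K/W
R_copper = L/(kA) = 0.002/(387×35.8) = 1.444×10^-7 K/W
R_phenolic foam = L/(kA) = 0.13/(0.0231×35.8) = 0.1572 K/W
R_brass = L/(kA) = 0.0032/(107×35.8) = 8.354×10^-7 K/W
R_total = 0.1596 K/W
Q = ΔT / R_total = 40 / 0.1596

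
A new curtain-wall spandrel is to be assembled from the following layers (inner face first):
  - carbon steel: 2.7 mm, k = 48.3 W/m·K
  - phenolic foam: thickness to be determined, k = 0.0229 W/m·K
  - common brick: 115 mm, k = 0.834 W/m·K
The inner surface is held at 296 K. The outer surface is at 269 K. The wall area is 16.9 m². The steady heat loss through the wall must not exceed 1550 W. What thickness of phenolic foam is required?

Model the wall as resistances in series:
R_carbon steel = L/(kA) = 0.0027/(48.3×16.9) = 3.308×10^-6 K/W
R_common brick = L/(kA) = 0.115/(0.834×16.9) = 0.008159 K/W
Sum of the known resistances R_other = 0.008162 K/W
Required total resistance R_tot = ΔT/Q_allow = 27/1550 = 0.01742 K/W
R_phenolic foam = R_tot − R_other = 0.009257 K/W
L = R·k·A = 0.009257×0.0229×16.9

L ≈ 3.58 mm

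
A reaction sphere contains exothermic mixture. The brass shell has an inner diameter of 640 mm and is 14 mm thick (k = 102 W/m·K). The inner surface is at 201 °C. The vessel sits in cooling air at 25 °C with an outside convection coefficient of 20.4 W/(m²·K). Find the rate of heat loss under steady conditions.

For a spherical shell R = (1/r₁ − 1/r₂)/(4πk); film R = 1/(h·4πr²). In series:
R_brass shell = (1/0.32 − 1/0.334)/(4π×102) = 1.022×10^-4 K/W
R_outer film = 1/(h·4πr_o²) = 1/(20.4×4π×0.334²) = 0.03497 K/W
R_total = 0.03507 K/W
Q = ΔT/R_total = 176/0.03507

Q ≈ 5020 W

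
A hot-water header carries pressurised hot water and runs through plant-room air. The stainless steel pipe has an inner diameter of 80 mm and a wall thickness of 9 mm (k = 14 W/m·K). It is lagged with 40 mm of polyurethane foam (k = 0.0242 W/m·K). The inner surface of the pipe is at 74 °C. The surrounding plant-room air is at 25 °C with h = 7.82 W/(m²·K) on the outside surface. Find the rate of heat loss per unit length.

q′ ≈ 11.8 W/m

Per-layer cylindrical resistances, series-summed:
R_stainless steel pipe wall = ln(49/40)/(2π×14×1) = 0.002307 K/W
R_polyurethane foam = ln(89/49)/(2π×0.0242×1) = 3.925 K/W
R_outer film = 1/(h_o·2πr_oL) = 1/(7.82×2π×0.089×1) = 0.2287 K/W
R_total = 4.156 K/W
Q = ΔT/R_total = 49/4.156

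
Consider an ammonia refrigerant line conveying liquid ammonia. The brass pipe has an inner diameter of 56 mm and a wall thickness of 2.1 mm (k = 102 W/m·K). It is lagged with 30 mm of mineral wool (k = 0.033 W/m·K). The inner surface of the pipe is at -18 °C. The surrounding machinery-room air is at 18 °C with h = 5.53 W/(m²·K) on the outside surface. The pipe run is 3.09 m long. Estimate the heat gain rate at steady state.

Q ≈ 29.2 W

Per-layer cylindrical resistances, series-summed:
R_brass pipe wall = ln(30.1/28)/(2π×102×3.09) = 3.652×10^-5 K/W
R_mineral wool = ln(60.1/30.1)/(2π×0.033×3.09) = 1.079 K/W
R_outer film = 1/(h_o·2πr_oL) = 1/(5.53×2π×0.0601×3.09) = 0.155 K/W
R_total = 1.234 K/W
Q = ΔT/R_total = 36/1.234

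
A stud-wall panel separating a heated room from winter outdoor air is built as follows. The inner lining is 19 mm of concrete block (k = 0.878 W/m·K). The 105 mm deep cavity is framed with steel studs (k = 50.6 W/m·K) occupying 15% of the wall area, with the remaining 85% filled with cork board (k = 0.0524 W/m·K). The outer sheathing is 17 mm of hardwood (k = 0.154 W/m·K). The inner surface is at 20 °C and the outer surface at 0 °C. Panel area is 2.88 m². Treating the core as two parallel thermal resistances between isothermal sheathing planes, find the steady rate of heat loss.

Q ≈ 395 W

Sheathing layers in series; stud and cavity paths in parallel between them.
R_inner = 0.019/(0.878×2.88) = 0.007514 K/W
R_stud  = 0.105/(50.6×0.15×2.88) = 0.004803 K/W
R_cav   = 0.105/(0.0524×0.85×2.88) = 0.8186 K/W
1/R_core = 1/R_stud + 1/R_cav → R_core = 0.004775 K/W
R_outer = 0.017/(0.154×2.88) = 0.03833 K/W
R_total = 0.05062 K/W
Q = ΔT/R_total = 20/0.05062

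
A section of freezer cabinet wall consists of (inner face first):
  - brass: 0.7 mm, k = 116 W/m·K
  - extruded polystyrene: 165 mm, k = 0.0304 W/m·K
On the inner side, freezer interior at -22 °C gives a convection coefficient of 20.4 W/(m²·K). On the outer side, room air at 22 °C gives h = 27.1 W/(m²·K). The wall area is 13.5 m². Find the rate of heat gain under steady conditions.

Treating each layer as a thermal resistance in series:
R_inner film = 1/(h_i·A) = 1/(20.4×13.5) = 0.003631 K/W
R_brass = L/(kA) = 0.0007/(116×13.5) = 4.47×10^-7 K/W
R_extruded polystyrene = L/(kA) = 0.165/(0.0304×13.5) = 0.402 K/W
R_outer film = 1/(h_o·A) = 1/(27.1×13.5) = 0.002733 K/W
R_total = 0.4084 K/W
Q = ΔT / R_total = 44 / 0.4084

Q ≈ 108 W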